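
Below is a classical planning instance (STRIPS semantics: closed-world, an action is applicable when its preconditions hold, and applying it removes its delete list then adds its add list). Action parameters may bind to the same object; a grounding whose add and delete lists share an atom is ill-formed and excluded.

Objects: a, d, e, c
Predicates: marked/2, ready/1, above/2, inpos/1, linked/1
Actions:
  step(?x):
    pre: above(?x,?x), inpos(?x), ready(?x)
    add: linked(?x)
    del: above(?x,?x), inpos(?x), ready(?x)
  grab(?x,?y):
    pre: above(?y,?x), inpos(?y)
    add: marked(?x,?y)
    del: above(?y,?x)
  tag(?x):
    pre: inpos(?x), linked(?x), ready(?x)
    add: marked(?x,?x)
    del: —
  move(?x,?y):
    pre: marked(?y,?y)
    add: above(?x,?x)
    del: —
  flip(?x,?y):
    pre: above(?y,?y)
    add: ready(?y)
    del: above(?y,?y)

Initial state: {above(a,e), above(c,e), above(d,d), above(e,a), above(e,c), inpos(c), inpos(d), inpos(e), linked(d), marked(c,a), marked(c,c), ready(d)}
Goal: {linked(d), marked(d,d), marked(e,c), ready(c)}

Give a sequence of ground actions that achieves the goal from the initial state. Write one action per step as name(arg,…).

1. grab(d,d)  →  {above(a,e), above(c,e), above(e,a), above(e,c), inpos(c), inpos(d), inpos(e), linked(d), marked(c,a), marked(c,c), marked(d,d), ready(d)}
2. grab(e,c)  →  {above(a,e), above(e,a), above(e,c), inpos(c), inpos(d), inpos(e), linked(d), marked(c,a), marked(c,c), marked(d,d), marked(e,c), ready(d)}
3. move(c,d)  →  {above(a,e), above(c,c), above(e,a), above(e,c), inpos(c), inpos(d), inpos(e), linked(d), marked(c,a), marked(c,c), marked(d,d), marked(e,c), ready(d)}
4. flip(a,c)  →  {above(a,e), above(e,a), above(e,c), inpos(c), inpos(d), inpos(e), linked(d), marked(c,a), marked(c,c), marked(d,d), marked(e,c), ready(c), ready(d)}

grab(d,d); grab(e,c); move(c,d); flip(a,c)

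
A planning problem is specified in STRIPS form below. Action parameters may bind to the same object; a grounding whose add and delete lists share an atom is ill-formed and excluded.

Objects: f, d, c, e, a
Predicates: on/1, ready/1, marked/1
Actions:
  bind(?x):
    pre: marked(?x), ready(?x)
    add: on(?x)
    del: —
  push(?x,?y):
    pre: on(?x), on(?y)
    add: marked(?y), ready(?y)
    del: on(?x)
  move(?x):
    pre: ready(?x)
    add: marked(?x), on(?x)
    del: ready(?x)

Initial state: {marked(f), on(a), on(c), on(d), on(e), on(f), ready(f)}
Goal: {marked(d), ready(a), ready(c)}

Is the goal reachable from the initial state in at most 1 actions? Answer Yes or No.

No

1. push(f,d)  →  {marked(d), marked(f), on(a), on(c), on(d), on(e), ready(d), ready(f)}
2. push(d,c)  →  {marked(c), marked(d), marked(f), on(a), on(c), on(e), ready(c), ready(d), ready(f)}
3. push(c,a)  →  {marked(a), marked(c), marked(d), marked(f), on(a), on(e), ready(a), ready(c), ready(d), ready(f)}
optimal plan length = 3; 3 > 1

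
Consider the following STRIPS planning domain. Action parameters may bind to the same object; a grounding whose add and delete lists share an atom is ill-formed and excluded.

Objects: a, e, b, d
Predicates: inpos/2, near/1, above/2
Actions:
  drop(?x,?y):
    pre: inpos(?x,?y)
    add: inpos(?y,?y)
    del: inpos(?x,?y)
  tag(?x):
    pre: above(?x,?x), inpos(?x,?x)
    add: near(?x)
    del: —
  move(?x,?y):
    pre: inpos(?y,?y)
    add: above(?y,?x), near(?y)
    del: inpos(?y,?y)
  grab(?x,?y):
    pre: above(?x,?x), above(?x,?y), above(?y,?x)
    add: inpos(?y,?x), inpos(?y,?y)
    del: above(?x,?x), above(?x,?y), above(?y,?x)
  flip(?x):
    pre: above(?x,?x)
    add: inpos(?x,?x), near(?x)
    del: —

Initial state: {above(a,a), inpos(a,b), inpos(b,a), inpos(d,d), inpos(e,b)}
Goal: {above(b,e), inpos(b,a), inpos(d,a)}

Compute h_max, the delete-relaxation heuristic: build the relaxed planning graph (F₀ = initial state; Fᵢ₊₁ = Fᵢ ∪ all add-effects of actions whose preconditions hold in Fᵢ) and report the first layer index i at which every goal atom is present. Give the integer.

F0 = init (5 atoms)
F1 = F0 ∪ {above(d,a), above(d,b), above(d,d), above(d,e), inpos(a,a), inpos(b,b), near(a), near(d)}  (13 atoms)
F2 = F1 ∪ {above(a,b), above(a,d), above(a,e), above(b,a), above(b,b), above(b,d), above(b,e), near(b)}  (21 atoms)
F3 = F2 ∪ {inpos(a,d), inpos(b,d), inpos(d,a), inpos(d,b)}  (25 atoms)
goal ⊆ F3  ⇒  h_max = 3

3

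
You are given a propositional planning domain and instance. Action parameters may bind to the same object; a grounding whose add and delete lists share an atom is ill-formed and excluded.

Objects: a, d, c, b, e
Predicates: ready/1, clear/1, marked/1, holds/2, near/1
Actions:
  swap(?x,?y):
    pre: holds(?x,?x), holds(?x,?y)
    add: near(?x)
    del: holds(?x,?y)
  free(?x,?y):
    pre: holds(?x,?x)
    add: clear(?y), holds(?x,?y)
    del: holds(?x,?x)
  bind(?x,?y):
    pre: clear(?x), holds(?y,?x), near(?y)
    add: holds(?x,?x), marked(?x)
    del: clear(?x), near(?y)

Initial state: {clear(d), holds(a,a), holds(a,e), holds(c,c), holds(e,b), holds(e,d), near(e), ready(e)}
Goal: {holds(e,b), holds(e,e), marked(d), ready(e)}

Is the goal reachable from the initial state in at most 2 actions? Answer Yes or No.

No

1. swap(a,a)  →  {clear(d), holds(a,e), holds(c,c), holds(e,b), holds(e,d), near(a), near(e), ready(e)}
2. free(c,e)  →  {clear(d), clear(e), holds(a,e), holds(c,e), holds(e,b), holds(e,d), near(a), near(e), ready(e)}
3. bind(d,e)  →  {clear(e), holds(a,e), holds(c,e), holds(d,d), holds(e,b), holds(e,d), marked(d), near(a), ready(e)}
4. bind(e,a)  →  {holds(a,e), holds(c,e), holds(d,d), holds(e,b), holds(e,d), holds(e,e), marked(d), marked(e), ready(e)}
optimal plan length = 4; 4 > 2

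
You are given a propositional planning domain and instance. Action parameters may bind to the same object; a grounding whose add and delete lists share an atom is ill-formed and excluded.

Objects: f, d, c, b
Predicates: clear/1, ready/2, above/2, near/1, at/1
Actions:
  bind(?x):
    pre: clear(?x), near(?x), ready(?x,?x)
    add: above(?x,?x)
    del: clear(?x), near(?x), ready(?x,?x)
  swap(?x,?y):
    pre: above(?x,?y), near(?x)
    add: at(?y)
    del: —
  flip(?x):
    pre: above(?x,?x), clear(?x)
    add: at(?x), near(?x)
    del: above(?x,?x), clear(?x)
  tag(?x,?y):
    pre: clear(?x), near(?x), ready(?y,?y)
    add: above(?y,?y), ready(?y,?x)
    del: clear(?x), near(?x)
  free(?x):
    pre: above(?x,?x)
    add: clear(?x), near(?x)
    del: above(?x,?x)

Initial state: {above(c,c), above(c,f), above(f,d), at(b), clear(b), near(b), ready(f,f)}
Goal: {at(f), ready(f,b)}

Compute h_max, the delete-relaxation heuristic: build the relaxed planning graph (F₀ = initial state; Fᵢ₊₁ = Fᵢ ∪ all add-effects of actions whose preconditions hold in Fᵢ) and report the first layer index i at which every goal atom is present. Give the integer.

2

F0 = init (7 atoms)
F1 = F0 ∪ {above(f,f), clear(c), near(c), ready(f,b)}  (11 atoms)
F2 = F1 ∪ {at(c), at(f), clear(f), near(f), ready(f,c)}  (16 atoms)
goal ⊆ F2  ⇒  h_max = 2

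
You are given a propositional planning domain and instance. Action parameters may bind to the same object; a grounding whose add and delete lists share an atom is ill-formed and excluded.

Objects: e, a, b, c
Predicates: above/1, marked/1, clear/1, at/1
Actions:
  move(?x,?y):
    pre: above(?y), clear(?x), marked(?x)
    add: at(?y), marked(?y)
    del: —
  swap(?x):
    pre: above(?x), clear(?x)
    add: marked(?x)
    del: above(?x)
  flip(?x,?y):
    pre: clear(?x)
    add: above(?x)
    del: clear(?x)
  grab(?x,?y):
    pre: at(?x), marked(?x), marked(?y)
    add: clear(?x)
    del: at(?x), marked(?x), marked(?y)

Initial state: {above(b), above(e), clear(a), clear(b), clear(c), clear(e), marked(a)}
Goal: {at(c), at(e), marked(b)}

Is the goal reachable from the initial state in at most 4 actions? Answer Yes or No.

Yes

1. move(a,e)  →  {above(b), above(e), at(e), clear(a), clear(b), clear(c), clear(e), marked(a), marked(e)}
2. move(e,b)  →  {above(b), above(e), at(b), at(e), clear(a), clear(b), clear(c), clear(e), marked(a), marked(b), marked(e)}
3. flip(c,e)  →  {above(b), above(c), above(e), at(b), at(e), clear(a), clear(b), clear(e), marked(a), marked(b), marked(e)}
4. move(e,c)  →  {above(b), above(c), above(e), at(b), at(c), at(e), clear(a), clear(b), clear(e), marked(a), marked(b), marked(c), marked(e)}
optimal plan length = 4; 4 ≤ 4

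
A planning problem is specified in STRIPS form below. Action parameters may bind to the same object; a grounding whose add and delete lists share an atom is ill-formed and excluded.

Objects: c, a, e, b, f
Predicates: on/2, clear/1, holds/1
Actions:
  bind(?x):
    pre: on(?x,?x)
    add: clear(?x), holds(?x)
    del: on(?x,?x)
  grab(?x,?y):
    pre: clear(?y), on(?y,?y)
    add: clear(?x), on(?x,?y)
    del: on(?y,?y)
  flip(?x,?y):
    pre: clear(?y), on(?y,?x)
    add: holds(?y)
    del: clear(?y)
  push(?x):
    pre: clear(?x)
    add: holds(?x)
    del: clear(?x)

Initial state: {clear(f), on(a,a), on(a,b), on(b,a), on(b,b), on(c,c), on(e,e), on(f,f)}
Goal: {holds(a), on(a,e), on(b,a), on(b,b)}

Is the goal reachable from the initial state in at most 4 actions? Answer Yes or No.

Yes

1. bind(a)  →  {clear(a), clear(f), holds(a), on(a,b), on(b,a), on(b,b), on(c,c), on(e,e), on(f,f)}
2. grab(e,f)  →  {clear(a), clear(e), clear(f), holds(a), on(a,b), on(b,a), on(b,b), on(c,c), on(e,e), on(e,f)}
3. grab(a,e)  →  {clear(a), clear(e), clear(f), holds(a), on(a,b), on(a,e), on(b,a), on(b,b), on(c,c), on(e,f)}
optimal plan length = 3; 3 ≤ 4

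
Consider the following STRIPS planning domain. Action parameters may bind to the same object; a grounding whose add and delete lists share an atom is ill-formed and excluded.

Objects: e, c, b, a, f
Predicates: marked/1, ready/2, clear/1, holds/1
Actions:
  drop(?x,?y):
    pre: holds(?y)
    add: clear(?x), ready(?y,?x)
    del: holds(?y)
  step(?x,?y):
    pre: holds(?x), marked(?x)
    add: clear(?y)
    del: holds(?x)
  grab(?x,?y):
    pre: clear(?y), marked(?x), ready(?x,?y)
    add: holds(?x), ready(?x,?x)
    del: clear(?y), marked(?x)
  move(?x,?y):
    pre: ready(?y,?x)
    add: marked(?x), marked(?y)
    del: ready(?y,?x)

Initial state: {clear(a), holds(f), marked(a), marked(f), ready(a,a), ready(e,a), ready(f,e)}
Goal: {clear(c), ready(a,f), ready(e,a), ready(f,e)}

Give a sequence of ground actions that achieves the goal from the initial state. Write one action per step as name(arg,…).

drop(c,f); grab(a,a); drop(f,a)

1. drop(c,f)  →  {clear(a), clear(c), marked(a), marked(f), ready(a,a), ready(e,a), ready(f,c), ready(f,e)}
2. grab(a,a)  →  {clear(c), holds(a), marked(f), ready(a,a), ready(e,a), ready(f,c), ready(f,e)}
3. drop(f,a)  →  {clear(c), clear(f), marked(f), ready(a,a), ready(a,f), ready(e,a), ready(f,c), ready(f,e)}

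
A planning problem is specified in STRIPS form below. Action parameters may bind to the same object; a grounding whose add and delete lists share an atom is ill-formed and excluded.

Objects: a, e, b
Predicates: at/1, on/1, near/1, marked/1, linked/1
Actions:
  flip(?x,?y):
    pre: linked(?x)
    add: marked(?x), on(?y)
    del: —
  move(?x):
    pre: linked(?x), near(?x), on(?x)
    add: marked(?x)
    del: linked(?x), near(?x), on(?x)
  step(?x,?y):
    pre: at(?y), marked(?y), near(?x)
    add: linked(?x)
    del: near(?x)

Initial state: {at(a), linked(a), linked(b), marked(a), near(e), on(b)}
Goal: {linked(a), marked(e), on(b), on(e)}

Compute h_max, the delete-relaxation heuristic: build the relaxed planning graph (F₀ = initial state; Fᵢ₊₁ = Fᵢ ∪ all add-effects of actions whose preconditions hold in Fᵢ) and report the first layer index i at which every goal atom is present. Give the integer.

2

F0 = init (6 atoms)
F1 = F0 ∪ {linked(e), marked(b), on(a), on(e)}  (10 atoms)
F2 = F1 ∪ {marked(e)}  (11 atoms)
goal ⊆ F2  ⇒  h_max = 2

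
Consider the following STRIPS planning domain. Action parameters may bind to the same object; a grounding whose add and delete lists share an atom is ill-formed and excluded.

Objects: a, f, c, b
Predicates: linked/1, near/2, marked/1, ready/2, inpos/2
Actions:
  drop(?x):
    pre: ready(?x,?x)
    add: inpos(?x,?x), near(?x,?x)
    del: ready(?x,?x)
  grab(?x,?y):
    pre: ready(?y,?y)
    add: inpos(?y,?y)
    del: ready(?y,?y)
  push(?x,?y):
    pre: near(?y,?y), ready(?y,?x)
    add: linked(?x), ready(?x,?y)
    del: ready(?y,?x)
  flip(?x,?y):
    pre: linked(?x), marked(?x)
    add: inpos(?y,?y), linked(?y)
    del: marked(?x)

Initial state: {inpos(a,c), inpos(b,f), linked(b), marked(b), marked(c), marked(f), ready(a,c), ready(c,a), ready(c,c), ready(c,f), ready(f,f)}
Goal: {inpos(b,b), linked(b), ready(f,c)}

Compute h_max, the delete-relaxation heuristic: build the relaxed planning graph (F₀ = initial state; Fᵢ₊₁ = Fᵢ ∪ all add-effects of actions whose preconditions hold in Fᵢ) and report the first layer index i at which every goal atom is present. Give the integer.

2

F0 = init (11 atoms)
F1 = F0 ∪ {inpos(a,a), inpos(b,b), inpos(c,c), inpos(f,f), linked(a), linked(c), linked(f), near(c,c), near(f,f)}  (20 atoms)
F2 = F1 ∪ {ready(f,c)}  (21 atoms)
goal ⊆ F2  ⇒  h_max = 2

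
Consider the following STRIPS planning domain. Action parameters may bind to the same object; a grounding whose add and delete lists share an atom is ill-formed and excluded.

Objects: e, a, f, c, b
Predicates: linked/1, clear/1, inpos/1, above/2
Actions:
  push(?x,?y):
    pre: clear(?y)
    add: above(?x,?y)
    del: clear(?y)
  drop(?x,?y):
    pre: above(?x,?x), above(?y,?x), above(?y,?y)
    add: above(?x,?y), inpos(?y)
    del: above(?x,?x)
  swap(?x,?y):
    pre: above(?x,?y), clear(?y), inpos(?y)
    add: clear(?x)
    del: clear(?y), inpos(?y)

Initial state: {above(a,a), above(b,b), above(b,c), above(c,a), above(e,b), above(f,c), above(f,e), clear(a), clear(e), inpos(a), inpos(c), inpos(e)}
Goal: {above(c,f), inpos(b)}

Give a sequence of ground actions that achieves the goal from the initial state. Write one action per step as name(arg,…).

1. push(b,a)  →  {above(a,a), above(b,a), above(b,b), above(b,c), above(c,a), above(e,b), above(f,c), above(f,e), clear(e), inpos(a), inpos(c), inpos(e)}
2. drop(a,b)  →  {above(a,b), above(b,a), above(b,b), above(b,c), above(c,a), above(e,b), above(f,c), above(f,e), clear(e), inpos(a), inpos(b), inpos(c), inpos(e)}
3. swap(f,e)  →  {above(a,b), above(b,a), above(b,b), above(b,c), above(c,a), above(e,b), above(f,c), above(f,e), clear(f), inpos(a), inpos(b), inpos(c)}
4. push(c,f)  →  {above(a,b), above(b,a), above(b,b), above(b,c), above(c,a), above(c,f), above(e,b), above(f,c), above(f,e), inpos(a), inpos(b), inpos(c)}

push(b,a); drop(a,b); swap(f,e); push(c,f)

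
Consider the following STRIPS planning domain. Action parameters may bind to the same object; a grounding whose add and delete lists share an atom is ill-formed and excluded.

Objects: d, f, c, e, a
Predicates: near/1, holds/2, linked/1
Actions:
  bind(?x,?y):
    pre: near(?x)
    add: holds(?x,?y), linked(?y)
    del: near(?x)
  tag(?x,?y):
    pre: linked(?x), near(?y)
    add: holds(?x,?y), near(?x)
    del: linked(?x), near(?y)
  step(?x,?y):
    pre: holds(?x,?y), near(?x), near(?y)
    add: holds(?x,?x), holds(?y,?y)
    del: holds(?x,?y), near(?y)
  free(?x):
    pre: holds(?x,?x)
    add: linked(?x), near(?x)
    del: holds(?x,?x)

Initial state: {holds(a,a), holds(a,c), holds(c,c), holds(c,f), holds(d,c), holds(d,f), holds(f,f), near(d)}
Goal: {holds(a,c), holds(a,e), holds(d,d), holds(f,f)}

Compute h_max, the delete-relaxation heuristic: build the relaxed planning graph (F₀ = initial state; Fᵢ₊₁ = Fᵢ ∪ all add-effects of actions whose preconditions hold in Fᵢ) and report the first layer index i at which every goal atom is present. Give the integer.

2

F0 = init (8 atoms)
F1 = F0 ∪ {holds(d,a), holds(d,d), holds(d,e), linked(a), linked(c), linked(d), linked(e), linked(f), near(a), near(c), near(f)}  (19 atoms)
F2 = F1 ∪ {holds(a,d), holds(a,e), holds(a,f), holds(c,a), holds(c,d), holds(c,e), holds(e,a), holds(e,c), holds(e,d), holds(e,f), holds(f,a), holds(f,c), holds(f,d), holds(f,e), near(e)}  (34 atoms)
goal ⊆ F2  ⇒  h_max = 2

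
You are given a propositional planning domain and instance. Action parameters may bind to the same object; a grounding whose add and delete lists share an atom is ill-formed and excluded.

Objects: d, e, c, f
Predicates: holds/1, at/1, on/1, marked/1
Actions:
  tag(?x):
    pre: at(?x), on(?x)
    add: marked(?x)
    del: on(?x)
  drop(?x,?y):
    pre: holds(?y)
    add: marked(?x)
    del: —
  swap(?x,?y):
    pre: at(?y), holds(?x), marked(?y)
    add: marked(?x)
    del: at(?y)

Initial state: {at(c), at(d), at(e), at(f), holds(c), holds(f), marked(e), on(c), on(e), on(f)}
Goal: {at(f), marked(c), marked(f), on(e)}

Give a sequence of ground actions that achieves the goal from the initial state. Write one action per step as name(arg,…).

1. tag(c)  →  {at(c), at(d), at(e), at(f), holds(c), holds(f), marked(c), marked(e), on(e), on(f)}
2. tag(f)  →  {at(c), at(d), at(e), at(f), holds(c), holds(f), marked(c), marked(e), marked(f), on(e)}

tag(c); tag(f)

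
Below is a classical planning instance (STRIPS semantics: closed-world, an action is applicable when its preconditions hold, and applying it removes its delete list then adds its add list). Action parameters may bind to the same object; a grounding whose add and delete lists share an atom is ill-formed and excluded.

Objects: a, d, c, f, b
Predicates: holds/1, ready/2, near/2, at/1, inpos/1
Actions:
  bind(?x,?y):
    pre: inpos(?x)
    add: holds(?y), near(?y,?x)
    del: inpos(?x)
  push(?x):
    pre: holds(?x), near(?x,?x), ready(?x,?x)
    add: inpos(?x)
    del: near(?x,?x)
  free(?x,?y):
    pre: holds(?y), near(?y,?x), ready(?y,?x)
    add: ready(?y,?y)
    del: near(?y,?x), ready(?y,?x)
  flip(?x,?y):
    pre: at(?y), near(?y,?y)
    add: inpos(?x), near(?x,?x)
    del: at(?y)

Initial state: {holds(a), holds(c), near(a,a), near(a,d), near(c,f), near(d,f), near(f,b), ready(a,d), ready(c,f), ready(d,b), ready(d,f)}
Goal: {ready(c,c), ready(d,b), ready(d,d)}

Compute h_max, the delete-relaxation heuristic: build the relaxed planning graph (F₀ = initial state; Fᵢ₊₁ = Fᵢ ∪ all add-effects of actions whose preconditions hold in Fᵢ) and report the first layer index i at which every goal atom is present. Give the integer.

F0 = init (11 atoms)
F1 = F0 ∪ {ready(a,a), ready(c,c)}  (13 atoms)
F2 = F1 ∪ {inpos(a)}  (14 atoms)
F3 = F2 ∪ {holds(b), holds(d), holds(f), near(b,a), near(c,a), near(d,a), near(f,a)}  (21 atoms)
F4 = F3 ∪ {ready(d,d)}  (22 atoms)
goal ⊆ F4  ⇒  h_max = 4

4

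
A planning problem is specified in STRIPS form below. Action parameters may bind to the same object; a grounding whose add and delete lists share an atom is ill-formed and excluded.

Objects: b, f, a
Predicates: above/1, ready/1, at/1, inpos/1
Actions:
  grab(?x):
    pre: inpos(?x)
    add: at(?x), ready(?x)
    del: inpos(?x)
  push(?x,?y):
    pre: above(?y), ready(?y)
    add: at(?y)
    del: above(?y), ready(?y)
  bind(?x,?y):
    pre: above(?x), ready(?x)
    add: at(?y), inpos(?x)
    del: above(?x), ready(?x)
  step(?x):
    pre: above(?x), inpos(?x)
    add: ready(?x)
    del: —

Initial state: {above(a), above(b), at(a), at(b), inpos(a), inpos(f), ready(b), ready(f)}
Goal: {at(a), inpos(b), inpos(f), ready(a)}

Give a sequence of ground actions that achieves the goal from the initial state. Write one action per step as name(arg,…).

grab(a); bind(b,b)

1. grab(a)  →  {above(a), above(b), at(a), at(b), inpos(f), ready(a), ready(b), ready(f)}
2. bind(b,b)  →  {above(a), at(a), at(b), inpos(b), inpos(f), ready(a), ready(f)}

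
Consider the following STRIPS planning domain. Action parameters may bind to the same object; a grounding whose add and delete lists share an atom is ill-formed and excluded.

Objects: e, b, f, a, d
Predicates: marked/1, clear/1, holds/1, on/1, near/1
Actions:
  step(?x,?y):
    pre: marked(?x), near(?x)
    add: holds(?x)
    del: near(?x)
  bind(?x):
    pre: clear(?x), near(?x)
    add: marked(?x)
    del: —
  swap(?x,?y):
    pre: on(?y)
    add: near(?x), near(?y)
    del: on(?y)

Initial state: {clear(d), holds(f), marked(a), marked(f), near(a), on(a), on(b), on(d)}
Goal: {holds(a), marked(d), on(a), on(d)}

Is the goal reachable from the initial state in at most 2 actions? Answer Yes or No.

1. step(a,e)  →  {clear(d), holds(a), holds(f), marked(a), marked(f), on(a), on(b), on(d)}
2. swap(d,b)  →  {clear(d), holds(a), holds(f), marked(a), marked(f), near(b), near(d), on(a), on(d)}
3. bind(d)  →  {clear(d), holds(a), holds(f), marked(a), marked(d), marked(f), near(b), near(d), on(a), on(d)}
optimal plan length = 3; 3 > 2

No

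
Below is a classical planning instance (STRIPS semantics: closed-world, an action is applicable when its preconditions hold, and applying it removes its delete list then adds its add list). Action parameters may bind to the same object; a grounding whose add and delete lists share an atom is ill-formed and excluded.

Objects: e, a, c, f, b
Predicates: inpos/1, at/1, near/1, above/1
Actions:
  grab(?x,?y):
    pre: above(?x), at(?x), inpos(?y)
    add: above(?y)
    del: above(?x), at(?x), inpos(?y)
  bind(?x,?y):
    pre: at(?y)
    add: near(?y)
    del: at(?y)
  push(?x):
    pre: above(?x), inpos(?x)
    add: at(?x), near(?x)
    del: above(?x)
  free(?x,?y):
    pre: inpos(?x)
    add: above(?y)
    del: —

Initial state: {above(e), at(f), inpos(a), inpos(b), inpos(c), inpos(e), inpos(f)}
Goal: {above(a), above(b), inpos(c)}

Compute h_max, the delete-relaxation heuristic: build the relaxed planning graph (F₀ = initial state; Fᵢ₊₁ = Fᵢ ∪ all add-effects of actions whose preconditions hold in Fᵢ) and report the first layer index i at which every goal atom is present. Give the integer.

F0 = init (7 atoms)
F1 = F0 ∪ {above(a), above(b), above(c), above(f), at(e), near(e), near(f)}  (14 atoms)
goal ⊆ F1  ⇒  h_max = 1

1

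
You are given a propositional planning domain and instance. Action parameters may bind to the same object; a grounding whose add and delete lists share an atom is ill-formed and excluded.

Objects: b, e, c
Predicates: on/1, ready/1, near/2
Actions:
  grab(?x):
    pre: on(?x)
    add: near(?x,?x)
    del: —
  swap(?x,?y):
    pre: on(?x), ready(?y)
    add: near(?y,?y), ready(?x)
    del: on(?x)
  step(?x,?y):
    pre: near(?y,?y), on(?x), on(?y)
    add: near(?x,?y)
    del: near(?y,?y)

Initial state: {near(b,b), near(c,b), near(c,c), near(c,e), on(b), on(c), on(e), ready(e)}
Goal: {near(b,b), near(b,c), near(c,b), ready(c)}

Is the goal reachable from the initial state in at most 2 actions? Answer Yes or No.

Yes

1. step(b,c)  →  {near(b,b), near(b,c), near(c,b), near(c,e), on(b), on(c), on(e), ready(e)}
2. swap(c,e)  →  {near(b,b), near(b,c), near(c,b), near(c,e), near(e,e), on(b), on(e), ready(c), ready(e)}
optimal plan length = 2; 2 ≤ 2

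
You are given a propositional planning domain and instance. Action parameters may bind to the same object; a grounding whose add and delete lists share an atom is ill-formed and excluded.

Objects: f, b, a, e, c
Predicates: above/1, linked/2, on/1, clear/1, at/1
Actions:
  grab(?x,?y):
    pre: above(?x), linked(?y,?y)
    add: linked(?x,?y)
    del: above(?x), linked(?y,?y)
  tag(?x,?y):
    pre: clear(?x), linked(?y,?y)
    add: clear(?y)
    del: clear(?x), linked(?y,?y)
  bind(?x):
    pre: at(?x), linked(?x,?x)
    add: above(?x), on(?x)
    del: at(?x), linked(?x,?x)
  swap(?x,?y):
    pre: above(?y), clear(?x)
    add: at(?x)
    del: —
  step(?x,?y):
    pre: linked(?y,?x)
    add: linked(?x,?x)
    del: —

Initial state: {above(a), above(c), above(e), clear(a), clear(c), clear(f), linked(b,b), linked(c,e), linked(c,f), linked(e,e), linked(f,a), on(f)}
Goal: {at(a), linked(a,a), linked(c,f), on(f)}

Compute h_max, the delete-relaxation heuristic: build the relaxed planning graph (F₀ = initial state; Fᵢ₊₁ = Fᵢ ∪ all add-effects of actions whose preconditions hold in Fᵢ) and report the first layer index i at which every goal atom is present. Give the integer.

1

F0 = init (12 atoms)
F1 = F0 ∪ {at(a), at(c), at(f), clear(b), clear(e), linked(a,a), linked(a,b), linked(a,e), linked(c,b), linked(e,b), linked(f,f)}  (23 atoms)
goal ⊆ F1  ⇒  h_max = 1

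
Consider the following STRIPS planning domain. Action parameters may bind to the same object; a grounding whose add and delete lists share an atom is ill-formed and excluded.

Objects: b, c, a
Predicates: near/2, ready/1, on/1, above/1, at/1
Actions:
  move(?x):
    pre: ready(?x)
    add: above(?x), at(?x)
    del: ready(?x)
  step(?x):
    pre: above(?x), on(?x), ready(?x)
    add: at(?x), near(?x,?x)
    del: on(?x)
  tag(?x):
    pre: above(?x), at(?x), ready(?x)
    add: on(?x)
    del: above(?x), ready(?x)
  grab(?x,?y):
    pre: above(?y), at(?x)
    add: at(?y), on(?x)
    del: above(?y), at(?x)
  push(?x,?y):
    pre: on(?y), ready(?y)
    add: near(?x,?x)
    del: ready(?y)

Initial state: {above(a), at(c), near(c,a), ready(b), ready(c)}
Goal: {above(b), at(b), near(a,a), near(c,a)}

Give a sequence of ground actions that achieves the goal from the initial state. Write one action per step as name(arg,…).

move(b); grab(c,a); push(a,c)

1. move(b)  →  {above(a), above(b), at(b), at(c), near(c,a), ready(c)}
2. grab(c,a)  →  {above(b), at(a), at(b), near(c,a), on(c), ready(c)}
3. push(a,c)  →  {above(b), at(a), at(b), near(a,a), near(c,a), on(c)}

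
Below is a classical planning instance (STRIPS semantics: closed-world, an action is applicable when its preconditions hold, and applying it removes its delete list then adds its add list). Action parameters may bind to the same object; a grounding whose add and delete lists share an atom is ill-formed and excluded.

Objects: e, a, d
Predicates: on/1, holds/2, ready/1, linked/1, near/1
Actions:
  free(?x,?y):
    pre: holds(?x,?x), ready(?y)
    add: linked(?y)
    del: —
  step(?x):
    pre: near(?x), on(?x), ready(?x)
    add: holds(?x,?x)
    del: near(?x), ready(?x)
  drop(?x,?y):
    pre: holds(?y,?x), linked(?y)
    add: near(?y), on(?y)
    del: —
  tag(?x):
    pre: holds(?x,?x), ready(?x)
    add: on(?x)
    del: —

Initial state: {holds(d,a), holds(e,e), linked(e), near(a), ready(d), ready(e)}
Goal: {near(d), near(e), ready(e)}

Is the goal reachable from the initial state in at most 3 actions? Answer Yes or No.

Yes

1. free(e,d)  →  {holds(d,a), holds(e,e), linked(d), linked(e), near(a), ready(d), ready(e)}
2. drop(e,e)  →  {holds(d,a), holds(e,e), linked(d), linked(e), near(a), near(e), on(e), ready(d), ready(e)}
3. drop(a,d)  →  {holds(d,a), holds(e,e), linked(d), linked(e), near(a), near(d), near(e), on(d), on(e), ready(d), ready(e)}
optimal plan length = 3; 3 ≤ 3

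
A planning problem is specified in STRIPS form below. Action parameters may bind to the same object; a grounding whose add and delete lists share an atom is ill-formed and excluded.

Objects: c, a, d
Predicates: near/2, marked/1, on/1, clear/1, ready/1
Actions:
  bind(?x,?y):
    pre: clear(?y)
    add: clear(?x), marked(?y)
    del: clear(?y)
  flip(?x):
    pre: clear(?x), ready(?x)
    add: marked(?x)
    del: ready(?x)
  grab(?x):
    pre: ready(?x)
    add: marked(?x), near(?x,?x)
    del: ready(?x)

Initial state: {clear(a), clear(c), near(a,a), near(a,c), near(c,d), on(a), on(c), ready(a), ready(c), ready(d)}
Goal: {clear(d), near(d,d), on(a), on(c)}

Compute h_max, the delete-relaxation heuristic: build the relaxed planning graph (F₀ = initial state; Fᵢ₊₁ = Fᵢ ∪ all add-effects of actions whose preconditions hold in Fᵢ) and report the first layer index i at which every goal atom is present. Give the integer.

1

F0 = init (10 atoms)
F1 = F0 ∪ {clear(d), marked(a), marked(c), marked(d), near(c,c), near(d,d)}  (16 atoms)
goal ⊆ F1  ⇒  h_max = 1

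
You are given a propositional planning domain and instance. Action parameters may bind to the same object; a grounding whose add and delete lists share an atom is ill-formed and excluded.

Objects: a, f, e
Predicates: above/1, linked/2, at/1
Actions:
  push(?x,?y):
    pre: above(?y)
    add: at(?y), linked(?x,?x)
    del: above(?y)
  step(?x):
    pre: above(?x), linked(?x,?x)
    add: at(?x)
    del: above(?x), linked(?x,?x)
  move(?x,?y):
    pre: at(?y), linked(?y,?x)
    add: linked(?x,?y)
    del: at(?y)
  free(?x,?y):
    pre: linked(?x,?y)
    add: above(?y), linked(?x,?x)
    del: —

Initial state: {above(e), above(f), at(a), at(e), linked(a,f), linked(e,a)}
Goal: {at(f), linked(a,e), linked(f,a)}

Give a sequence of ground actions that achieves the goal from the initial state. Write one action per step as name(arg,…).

push(a,f); move(a,e); move(f,a)

1. push(a,f)  →  {above(e), at(a), at(e), at(f), linked(a,a), linked(a,f), linked(e,a)}
2. move(a,e)  →  {above(e), at(a), at(f), linked(a,a), linked(a,e), linked(a,f), linked(e,a)}
3. move(f,a)  →  {above(e), at(f), linked(a,a), linked(a,e), linked(a,f), linked(e,a), linked(f,a)}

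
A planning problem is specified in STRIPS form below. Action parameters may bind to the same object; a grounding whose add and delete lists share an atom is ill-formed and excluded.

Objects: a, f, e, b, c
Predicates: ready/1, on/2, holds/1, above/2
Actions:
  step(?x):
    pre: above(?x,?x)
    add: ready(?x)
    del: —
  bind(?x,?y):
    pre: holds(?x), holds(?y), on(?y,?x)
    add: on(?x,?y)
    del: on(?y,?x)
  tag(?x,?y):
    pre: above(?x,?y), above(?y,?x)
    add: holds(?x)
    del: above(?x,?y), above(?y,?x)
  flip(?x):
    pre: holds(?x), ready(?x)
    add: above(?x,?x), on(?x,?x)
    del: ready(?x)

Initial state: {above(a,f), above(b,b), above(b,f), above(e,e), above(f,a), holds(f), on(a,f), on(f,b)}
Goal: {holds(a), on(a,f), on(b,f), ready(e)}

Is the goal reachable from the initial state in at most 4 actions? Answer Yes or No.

1. step(e)  →  {above(a,f), above(b,b), above(b,f), above(e,e), above(f,a), holds(f), on(a,f), on(f,b), ready(e)}
2. tag(a,f)  →  {above(b,b), above(b,f), above(e,e), holds(a), holds(f), on(a,f), on(f,b), ready(e)}
3. tag(b,b)  →  {above(b,f), above(e,e), holds(a), holds(b), holds(f), on(a,f), on(f,b), ready(e)}
4. bind(b,f)  →  {above(b,f), above(e,e), holds(a), holds(b), holds(f), on(a,f), on(b,f), ready(e)}
optimal plan length = 4; 4 ≤ 4

Yes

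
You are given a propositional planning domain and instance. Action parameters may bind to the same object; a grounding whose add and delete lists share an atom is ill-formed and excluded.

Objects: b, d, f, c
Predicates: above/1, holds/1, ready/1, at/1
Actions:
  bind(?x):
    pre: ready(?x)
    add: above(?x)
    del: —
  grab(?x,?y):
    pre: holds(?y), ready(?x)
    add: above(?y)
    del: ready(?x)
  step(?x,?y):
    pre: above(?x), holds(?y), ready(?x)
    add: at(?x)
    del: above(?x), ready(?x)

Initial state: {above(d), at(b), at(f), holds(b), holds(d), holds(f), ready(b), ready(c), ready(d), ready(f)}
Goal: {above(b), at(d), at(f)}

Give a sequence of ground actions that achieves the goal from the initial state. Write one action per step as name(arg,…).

bind(b); step(d,b)

1. bind(b)  →  {above(b), above(d), at(b), at(f), holds(b), holds(d), holds(f), ready(b), ready(c), ready(d), ready(f)}
2. step(d,b)  →  {above(b), at(b), at(d), at(f), holds(b), holds(d), holds(f), ready(b), ready(c), ready(f)}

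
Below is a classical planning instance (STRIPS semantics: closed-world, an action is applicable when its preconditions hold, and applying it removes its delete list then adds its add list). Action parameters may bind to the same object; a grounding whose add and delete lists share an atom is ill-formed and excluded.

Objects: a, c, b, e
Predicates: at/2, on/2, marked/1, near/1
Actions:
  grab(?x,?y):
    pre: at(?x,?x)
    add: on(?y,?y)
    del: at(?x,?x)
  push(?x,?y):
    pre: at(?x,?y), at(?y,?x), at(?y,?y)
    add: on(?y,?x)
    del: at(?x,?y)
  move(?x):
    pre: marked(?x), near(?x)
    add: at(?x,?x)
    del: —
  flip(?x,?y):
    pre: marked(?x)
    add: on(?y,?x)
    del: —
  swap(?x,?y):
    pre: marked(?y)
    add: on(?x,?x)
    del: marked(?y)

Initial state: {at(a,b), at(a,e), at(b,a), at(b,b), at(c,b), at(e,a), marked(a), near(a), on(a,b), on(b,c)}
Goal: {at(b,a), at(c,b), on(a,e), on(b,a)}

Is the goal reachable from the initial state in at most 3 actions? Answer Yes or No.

1. push(a,b)  →  {at(a,e), at(b,a), at(b,b), at(c,b), at(e,a), marked(a), near(a), on(a,b), on(b,a), on(b,c)}
2. move(a)  →  {at(a,a), at(a,e), at(b,a), at(b,b), at(c,b), at(e,a), marked(a), near(a), on(a,b), on(b,a), on(b,c)}
3. push(e,a)  →  {at(a,a), at(a,e), at(b,a), at(b,b), at(c,b), marked(a), near(a), on(a,b), on(a,e), on(b,a), on(b,c)}
optimal plan length = 3; 3 ≤ 3

Yes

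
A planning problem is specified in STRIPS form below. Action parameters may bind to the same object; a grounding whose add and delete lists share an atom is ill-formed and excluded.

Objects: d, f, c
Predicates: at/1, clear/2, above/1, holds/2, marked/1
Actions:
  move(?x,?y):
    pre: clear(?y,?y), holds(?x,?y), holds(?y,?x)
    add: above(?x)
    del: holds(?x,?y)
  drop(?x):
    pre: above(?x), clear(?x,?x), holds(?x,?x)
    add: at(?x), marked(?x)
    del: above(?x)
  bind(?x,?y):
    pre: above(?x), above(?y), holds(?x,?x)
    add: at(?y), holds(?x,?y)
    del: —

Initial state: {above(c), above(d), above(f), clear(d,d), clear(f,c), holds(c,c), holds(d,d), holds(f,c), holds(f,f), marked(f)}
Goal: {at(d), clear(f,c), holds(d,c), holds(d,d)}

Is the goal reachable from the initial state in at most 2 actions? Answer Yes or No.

1. bind(d,d)  →  {above(c), above(d), above(f), at(d), clear(d,d), clear(f,c), holds(c,c), holds(d,d), holds(f,c), holds(f,f), marked(f)}
2. bind(d,c)  →  {above(c), above(d), above(f), at(c), at(d), clear(d,d), clear(f,c), holds(c,c), holds(d,c), holds(d,d), holds(f,c), holds(f,f), marked(f)}
optimal plan length = 2; 2 ≤ 2

Yes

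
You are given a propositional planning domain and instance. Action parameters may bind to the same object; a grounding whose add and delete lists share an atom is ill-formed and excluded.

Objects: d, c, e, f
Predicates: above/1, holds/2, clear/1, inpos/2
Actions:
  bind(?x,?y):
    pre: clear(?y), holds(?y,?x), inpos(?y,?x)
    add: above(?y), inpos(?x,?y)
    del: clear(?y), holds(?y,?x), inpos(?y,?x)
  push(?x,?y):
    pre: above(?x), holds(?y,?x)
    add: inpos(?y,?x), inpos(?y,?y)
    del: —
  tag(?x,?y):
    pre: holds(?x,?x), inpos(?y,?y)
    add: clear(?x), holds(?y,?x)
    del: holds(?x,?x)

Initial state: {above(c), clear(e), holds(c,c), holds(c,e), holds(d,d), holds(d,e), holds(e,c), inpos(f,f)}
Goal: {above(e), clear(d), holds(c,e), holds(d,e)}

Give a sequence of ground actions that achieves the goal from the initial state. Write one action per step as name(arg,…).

push(c,e); bind(c,e); tag(d,e)

1. push(c,e)  →  {above(c), clear(e), holds(c,c), holds(c,e), holds(d,d), holds(d,e), holds(e,c), inpos(e,c), inpos(e,e), inpos(f,f)}
2. bind(c,e)  →  {above(c), above(e), holds(c,c), holds(c,e), holds(d,d), holds(d,e), inpos(c,e), inpos(e,e), inpos(f,f)}
3. tag(d,e)  →  {above(c), above(e), clear(d), holds(c,c), holds(c,e), holds(d,e), holds(e,d), inpos(c,e), inpos(e,e), inpos(f,f)}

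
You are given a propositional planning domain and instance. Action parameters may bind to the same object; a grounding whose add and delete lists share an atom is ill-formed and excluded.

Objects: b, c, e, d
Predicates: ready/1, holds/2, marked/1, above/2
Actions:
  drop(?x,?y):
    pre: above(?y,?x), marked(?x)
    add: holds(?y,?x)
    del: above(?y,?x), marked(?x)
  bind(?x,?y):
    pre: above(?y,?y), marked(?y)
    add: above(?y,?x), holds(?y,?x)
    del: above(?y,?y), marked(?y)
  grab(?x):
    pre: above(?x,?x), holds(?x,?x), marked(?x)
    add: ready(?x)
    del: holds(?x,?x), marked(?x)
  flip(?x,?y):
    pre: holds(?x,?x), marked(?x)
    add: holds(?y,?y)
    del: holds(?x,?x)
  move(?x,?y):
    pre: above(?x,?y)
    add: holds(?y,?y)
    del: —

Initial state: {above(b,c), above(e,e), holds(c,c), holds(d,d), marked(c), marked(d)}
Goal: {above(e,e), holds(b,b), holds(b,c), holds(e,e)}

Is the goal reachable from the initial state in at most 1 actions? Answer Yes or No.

No

1. drop(c,b)  →  {above(e,e), holds(b,c), holds(c,c), holds(d,d), marked(d)}
2. flip(d,b)  →  {above(e,e), holds(b,b), holds(b,c), holds(c,c), marked(d)}
3. move(e,e)  →  {above(e,e), holds(b,b), holds(b,c), holds(c,c), holds(e,e), marked(d)}
optimal plan length = 3; 3 > 1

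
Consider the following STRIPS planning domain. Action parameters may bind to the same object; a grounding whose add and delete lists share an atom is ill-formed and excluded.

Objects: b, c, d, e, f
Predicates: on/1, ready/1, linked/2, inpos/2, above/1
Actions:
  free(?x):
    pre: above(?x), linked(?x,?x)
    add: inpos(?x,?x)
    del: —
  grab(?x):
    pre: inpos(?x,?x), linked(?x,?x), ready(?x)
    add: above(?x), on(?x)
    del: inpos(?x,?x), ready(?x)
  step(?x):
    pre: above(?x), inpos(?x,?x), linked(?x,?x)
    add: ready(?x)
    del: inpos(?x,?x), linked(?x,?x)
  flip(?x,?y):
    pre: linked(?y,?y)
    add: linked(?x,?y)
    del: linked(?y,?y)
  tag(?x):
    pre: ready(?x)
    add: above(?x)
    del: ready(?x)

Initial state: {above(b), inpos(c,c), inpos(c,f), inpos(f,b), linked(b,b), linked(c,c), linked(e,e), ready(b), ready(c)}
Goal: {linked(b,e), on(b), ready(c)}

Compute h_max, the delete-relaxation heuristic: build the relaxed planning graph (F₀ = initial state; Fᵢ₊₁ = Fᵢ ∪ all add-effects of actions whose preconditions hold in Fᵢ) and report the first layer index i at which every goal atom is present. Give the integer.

F0 = init (9 atoms)
F1 = F0 ∪ {above(c), inpos(b,b), linked(b,c), linked(b,e), linked(c,b), linked(c,e), linked(d,b), linked(d,c), linked(d,e), linked(e,b), linked(e,c), linked(f,b), linked(f,c), linked(f,e), on(c)}  (24 atoms)
F2 = F1 ∪ {on(b)}  (25 atoms)
goal ⊆ F2  ⇒  h_max = 2

2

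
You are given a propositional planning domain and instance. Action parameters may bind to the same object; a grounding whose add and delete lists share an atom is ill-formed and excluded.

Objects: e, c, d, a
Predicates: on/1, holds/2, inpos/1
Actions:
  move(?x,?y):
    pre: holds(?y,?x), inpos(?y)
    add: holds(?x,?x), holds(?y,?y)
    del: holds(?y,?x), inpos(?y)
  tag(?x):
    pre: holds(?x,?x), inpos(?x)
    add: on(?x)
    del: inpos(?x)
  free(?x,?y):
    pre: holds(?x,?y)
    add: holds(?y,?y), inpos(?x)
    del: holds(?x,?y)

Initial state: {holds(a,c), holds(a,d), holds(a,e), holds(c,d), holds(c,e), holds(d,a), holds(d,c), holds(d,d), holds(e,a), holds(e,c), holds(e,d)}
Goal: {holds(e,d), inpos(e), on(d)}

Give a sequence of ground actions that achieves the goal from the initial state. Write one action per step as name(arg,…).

1. free(e,c)  →  {holds(a,c), holds(a,d), holds(a,e), holds(c,c), holds(c,d), holds(c,e), holds(d,a), holds(d,c), holds(d,d), holds(e,a), holds(e,d), inpos(e)}
2. free(d,c)  →  {holds(a,c), holds(a,d), holds(a,e), holds(c,c), holds(c,d), holds(c,e), holds(d,a), holds(d,d), holds(e,a), holds(e,d), inpos(d), inpos(e)}
3. tag(d)  →  {holds(a,c), holds(a,d), holds(a,e), holds(c,c), holds(c,d), holds(c,e), holds(d,a), holds(d,d), holds(e,a), holds(e,d), inpos(e), on(d)}

free(e,c); free(d,c); tag(d)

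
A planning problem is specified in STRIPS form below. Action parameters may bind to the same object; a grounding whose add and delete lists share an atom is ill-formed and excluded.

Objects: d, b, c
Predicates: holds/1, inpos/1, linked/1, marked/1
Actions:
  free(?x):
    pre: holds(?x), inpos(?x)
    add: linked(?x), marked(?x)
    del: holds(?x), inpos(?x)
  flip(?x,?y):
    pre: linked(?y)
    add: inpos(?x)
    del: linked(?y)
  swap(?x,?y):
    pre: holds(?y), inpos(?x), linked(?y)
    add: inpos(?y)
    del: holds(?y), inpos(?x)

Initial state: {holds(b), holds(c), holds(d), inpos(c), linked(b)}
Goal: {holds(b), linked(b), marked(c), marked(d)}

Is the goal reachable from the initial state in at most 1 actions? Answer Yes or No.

1. free(c)  →  {holds(b), holds(d), linked(b), linked(c), marked(c)}
2. flip(d,c)  →  {holds(b), holds(d), inpos(d), linked(b), marked(c)}
3. free(d)  →  {holds(b), linked(b), linked(d), marked(c), marked(d)}
optimal plan length = 3; 3 > 1

No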